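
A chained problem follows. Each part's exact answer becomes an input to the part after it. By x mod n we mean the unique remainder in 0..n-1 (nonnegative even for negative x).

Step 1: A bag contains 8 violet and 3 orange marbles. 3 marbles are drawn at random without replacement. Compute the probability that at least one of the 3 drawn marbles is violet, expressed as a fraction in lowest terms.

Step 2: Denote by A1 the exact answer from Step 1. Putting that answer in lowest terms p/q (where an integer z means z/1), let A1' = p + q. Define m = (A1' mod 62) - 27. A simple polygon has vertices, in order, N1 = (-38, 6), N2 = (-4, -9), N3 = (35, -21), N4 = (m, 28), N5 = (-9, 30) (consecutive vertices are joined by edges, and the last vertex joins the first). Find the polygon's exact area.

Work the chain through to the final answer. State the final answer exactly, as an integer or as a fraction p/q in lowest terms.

Step 1: total draws C(11,3) = 165; complement C(3,3) = 1; favorable 165 - 1 = 164; P = 164/165; answer 164/165
Step 2: A1 = 164/165; threaded value p + q = 329; m = -8; cross terms: (-38*-9 - -4*6)=366, (-4*-21 - 35*-9)=399, (35*28 - -8*-21)=812, (-8*30 - -9*28)=12, (-9*6 - -38*30)=1086; twice the area = |2675| = 2675; area = 2675/2; answer 2675/2

2675/2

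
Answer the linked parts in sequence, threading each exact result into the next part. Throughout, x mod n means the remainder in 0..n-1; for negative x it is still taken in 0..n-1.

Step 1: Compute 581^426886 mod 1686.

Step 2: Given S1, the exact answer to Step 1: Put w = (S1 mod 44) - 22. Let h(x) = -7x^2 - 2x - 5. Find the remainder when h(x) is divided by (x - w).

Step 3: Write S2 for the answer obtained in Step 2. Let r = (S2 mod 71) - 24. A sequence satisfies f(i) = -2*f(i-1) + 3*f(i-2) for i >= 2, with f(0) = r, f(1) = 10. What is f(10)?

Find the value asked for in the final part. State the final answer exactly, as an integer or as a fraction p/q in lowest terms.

Step 1: squarings mod 1686: 581^1=581, 581^2=361, 581^4=499, 581^8=1159, 581^16=1225, 581^32=85, 581^64=481, 581^128=379, 581^256=331, 581^512=1657, 581^1024=841, 581^2048=847, 581^4096=859, 581^8192=1099, 581^16384=625, 581^32768=1159, 581^65536=1225, 581^131072=85, 581^262144=481; 581^426886 = 581^2 * 581^4 * 581^128 * 581^256 * 581^512 * 581^32768 * 581^131072 * 581^262144 = 1291 (mod 1686); answer 1291
Step 2: S1 = 1291; w = -7; remainder = value at the root: -7*(-7)^2 - 2*(-7)^1 - 5 = (-343) + (14) + (-5) = -334; answer -334
Step 3: S2 = -334; r = -3; f(2) = -2*(10) + 3*(-3) = -29; iterating: f(2)=-29, f(3)=88, f(4)=-263, f(5)=790, f(6)=-2369, f(7)=7108, f(8)=-21323, f(9)=63970, f(10)=-191909; answer -191909

-191909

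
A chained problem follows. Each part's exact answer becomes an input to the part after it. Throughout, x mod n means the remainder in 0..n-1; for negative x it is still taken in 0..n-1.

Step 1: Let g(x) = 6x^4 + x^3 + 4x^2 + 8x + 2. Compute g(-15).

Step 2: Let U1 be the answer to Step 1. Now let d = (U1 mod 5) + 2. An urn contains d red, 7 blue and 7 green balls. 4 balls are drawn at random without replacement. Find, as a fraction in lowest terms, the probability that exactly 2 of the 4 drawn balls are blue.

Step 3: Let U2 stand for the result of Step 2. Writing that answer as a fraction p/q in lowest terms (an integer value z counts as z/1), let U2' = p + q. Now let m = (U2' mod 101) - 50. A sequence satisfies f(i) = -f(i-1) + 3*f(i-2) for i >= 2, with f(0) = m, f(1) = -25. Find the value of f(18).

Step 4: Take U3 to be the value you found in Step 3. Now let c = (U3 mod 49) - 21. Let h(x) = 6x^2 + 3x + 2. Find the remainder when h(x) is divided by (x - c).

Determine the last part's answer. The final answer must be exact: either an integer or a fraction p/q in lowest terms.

Step 1: 6*(-15)^4 + 1*(-15)^3 + 4*(-15)^2 + 8*(-15)^1 + 2 = (303750) + (-3375) + (900) + (-120) + (2) = 301157; answer 301157
Step 2: U1 = 301157; d = 4; total draws C(18,4) = 3060; favorable C(7,2)*C(11,2) = 1155; P = 77/204; answer 77/204
Step 3: U2 = 77/204; threaded value p + q = 281; m = 29; f(2) = -1*(-25) + 3*(29) = 112; iterating: f(2)=112, f(3)=-187, f(4)=523, f(5)=-1084, f(6)=2653, f(7)=-5905, f(8)=13864, f(9)=-31579, f(10)=73171, f(11)=-167908, f(12)=387421, f(13)=-891145, f(14)=2053408, f(15)=-4726843, f(16)=10887067, f(17)=-25067596, f(18)=57728797; answer 57728797
Step 4: U3 = 57728797; c = 14; remainder = value at the root: 6*(14)^2 + 3*(14)^1 + 2 = (1176) + (42) + (2) = 1220; answer 1220

1220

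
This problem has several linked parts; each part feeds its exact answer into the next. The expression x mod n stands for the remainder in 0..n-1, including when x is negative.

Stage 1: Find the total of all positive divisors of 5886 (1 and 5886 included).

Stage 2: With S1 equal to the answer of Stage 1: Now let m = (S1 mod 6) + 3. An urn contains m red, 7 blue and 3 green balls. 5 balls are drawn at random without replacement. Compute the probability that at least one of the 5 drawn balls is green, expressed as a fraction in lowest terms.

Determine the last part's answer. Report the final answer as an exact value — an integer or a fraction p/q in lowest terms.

Stage 1: 5886 = 2 * 3^3 * 109; sigma = (1 + 2) * (1 + 3 + 9 + 27) * (1 + 109) = 3 * 40 * 110 = 13200; answer 13200
Stage 2: S1 = 13200; m = 3; total draws C(13,5) = 1287; complement C(10,5) = 252; favorable 1287 - 252 = 1035; P = 115/143; answer 115/143

115/143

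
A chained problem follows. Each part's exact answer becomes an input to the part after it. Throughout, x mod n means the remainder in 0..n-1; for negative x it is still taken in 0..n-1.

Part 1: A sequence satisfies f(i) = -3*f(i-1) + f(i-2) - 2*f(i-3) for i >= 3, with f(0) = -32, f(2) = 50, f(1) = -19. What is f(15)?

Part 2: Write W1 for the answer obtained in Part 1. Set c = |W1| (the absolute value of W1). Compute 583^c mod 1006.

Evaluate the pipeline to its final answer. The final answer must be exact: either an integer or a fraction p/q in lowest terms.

Part 1: f(3) = -3*(50) + 1*(-19) - 2*(-32) = -105; iterating: f(3)=-105, f(4)=403, f(5)=-1414, f(6)=4855, f(7)=-16785, f(8)=58038, f(9)=-200609, f(10)=693435, f(11)=-2396990, f(12)=8285623, f(13)=-28640729, f(14)=99001790, f(15)=-342217345; answer -342217345
Part 2: W1 = -342217345; c = 342217345; squarings mod 1006: 583^1=583, 583^2=867, 583^4=207, 583^8=597, 583^16=285, 583^32=745, 583^64=719, 583^128=883, 583^256=39, 583^512=515, 583^1024=647, 583^2048=113, 583^4096=697, 583^8192=917, 583^16384=879, 583^32768=33, 583^65536=83, 583^131072=853, 583^262144=271, 583^524288=3, 583^1048576=9, 583^2097152=81, 583^4194304=525, 583^8388608=987, 583^16777216=361, 583^33554432=547, 583^67108864=427, 583^134217728=243, 583^268435456=701; 583^342217345 = 583^1 * 583^128 * 583^512 * 583^4096 * 583^16384 * 583^32768 * 583^65536 * 583^262144 * 583^2097152 * 583^4194304 * 583^67108864 * 583^268435456 = 241 (mod 1006); answer 241

241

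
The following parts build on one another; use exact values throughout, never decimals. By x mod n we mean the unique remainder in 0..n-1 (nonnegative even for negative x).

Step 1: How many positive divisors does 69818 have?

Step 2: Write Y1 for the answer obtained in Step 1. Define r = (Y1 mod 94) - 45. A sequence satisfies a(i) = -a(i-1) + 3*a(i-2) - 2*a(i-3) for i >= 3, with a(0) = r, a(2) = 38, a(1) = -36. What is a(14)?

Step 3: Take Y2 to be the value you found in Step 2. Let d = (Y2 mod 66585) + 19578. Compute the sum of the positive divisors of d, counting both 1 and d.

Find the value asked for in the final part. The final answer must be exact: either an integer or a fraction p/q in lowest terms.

Step 1: 69818 = 2 * 7 * 4987; number of divisors = (1+1) * (1+1) * (1+1) = 8; answer 8
Step 2: Y1 = 8; r = -37; a(3) = -1*(38) + 3*(-36) - 2*(-37) = -72; iterating: a(3)=-72, a(4)=258, a(5)=-550, a(6)=1468, a(7)=-3634, a(8)=9138, a(9)=-22976, a(10)=57658, a(11)=-144862, a(12)=363788, a(13)=-913690, a(14)=2294778; answer 2294778
Step 3: Y2 = 2294778; d = 50466; 50466 = 2 * 3 * 13 * 647; sigma = (1 + 2) * (1 + 3) * (1 + 13) * (1 + 647) = 3 * 4 * 14 * 648 = 108864; answer 108864

108864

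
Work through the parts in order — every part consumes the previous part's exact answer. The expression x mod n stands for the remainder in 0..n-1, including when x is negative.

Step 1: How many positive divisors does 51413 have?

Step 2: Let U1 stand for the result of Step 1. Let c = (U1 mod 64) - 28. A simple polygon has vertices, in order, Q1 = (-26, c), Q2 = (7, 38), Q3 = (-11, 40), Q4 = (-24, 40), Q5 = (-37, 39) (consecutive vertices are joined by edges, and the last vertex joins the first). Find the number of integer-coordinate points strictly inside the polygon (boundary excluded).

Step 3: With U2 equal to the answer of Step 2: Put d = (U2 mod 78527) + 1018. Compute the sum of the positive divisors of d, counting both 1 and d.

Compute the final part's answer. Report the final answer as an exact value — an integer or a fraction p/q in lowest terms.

Step 1: 51413 is prime, so its only divisors are 1 and 51413; count = 2; answer 2
Step 2: U1 = 2; c = -26; cross terms: (-26*38 - 7*-26)=-806, (7*40 - -11*38)=698, (-11*40 - -24*40)=520, (-24*39 - -37*40)=544, (-37*-26 - -26*39)=1976; twice the area = |2932| = 2932; area = 1466; boundary points = 1 + 2 + 13 + 1 + 1 = 18; strictly interior points = area - boundary/2 + 1 = 1458; answer 1458
Step 3: U2 = 1458; d = 2476; 2476 = 2^2 * 619; sigma = (1 + 2 + 4) * (1 + 619) = 7 * 620 = 4340; answer 4340

4340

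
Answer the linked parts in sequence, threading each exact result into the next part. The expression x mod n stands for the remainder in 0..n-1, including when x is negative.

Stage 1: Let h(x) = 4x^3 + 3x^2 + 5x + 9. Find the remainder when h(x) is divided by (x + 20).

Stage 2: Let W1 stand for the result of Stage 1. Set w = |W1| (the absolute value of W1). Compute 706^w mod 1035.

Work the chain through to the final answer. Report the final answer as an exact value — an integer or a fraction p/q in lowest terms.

991

Stage 1: remainder = value at the root: 4*(-20)^3 + 3*(-20)^2 + 5*(-20)^1 + 9 = (-32000) + (1200) + (-100) + (9) = -30891; answer -30891
Stage 2: W1 = -30891; w = 30891; squarings mod 1035: 706^1=706, 706^2=601, 706^4=1021, 706^8=196, 706^16=121, 706^32=151, 706^64=31, 706^128=961, 706^256=301, 706^512=556, 706^1024=706, 706^2048=601, 706^4096=1021, 706^8192=196, 706^16384=121; 706^30891 = 706^1 * 706^2 * 706^8 * 706^32 * 706^128 * 706^2048 * 706^4096 * 706^8192 * 706^16384 = 991 (mod 1035); answer 991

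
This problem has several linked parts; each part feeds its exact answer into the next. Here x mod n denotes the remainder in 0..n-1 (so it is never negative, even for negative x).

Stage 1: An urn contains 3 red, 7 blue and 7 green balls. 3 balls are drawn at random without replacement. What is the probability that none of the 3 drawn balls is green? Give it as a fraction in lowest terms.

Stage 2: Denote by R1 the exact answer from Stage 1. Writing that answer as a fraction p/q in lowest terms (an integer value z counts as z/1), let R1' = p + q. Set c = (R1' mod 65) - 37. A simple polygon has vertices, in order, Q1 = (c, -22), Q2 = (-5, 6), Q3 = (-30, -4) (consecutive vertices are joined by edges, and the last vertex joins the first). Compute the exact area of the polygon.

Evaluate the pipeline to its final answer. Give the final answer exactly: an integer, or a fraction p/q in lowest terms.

290

Stage 1: total draws C(17,3) = 680; favorable C(10,3) = 120; P = 3/17; answer 3/17
Stage 2: R1 = 3/17; threaded value p + q = 20; c = -17; cross terms: (-17*6 - -5*-22)=-212, (-5*-4 - -30*6)=200, (-30*-22 - -17*-4)=592; twice the area = |580| = 580; area = 290; answer 290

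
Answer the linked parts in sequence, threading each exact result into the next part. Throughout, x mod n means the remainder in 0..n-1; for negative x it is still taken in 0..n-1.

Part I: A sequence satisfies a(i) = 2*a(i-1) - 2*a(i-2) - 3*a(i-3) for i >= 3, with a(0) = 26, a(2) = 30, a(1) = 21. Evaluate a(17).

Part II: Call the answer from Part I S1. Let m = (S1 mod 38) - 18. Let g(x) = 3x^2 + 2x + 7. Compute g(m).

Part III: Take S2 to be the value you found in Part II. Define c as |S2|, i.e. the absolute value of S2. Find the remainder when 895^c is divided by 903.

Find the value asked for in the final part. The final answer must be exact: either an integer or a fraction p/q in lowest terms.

Part I: a(3) = 2*(30) - 2*(21) - 3*(26) = -60; iterating: a(3)=-60, a(4)=-243, a(5)=-456, a(6)=-246, a(7)=1149, a(8)=4158, a(9)=6756, a(10)=1749, a(11)=-22488, a(12)=-68742, a(13)=-97755, a(14)=9438, a(15)=420612, a(16)=1115613, a(17)=1361688; answer 1361688
Part II: S1 = 1361688; m = 16; 3*(16)^2 + 2*(16)^1 + 7 = (768) + (32) + (7) = 807; answer 807
Part III: S2 = 807; c = 807; squarings mod 903: 895^1=895, 895^2=64, 895^4=484, 895^8=379, 895^16=64, 895^32=484, 895^64=379, 895^128=64, 895^256=484, 895^512=379; 895^807 = 895^1 * 895^2 * 895^4 * 895^32 * 895^256 * 895^512 = 580 (mod 903); answer 580

580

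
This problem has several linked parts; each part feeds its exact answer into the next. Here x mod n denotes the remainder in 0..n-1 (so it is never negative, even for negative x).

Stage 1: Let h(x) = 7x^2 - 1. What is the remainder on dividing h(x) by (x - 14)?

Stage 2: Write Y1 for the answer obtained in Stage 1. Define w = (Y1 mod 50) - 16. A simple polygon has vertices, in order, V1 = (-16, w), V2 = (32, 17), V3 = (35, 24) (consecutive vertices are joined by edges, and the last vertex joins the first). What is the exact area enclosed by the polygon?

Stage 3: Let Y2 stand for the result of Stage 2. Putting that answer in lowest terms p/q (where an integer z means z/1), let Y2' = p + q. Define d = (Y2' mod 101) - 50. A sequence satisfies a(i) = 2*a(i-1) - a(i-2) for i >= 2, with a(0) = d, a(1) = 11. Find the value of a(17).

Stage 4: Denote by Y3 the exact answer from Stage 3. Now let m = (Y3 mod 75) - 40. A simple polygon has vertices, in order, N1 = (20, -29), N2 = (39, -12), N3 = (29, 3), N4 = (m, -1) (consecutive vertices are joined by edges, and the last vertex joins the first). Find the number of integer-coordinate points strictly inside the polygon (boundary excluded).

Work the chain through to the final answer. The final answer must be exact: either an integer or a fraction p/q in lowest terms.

Stage 1: remainder = value at the root: 7*(14)^2 - 1 = (1372) + (-1) = 1371; answer 1371
Stage 2: Y1 = 1371; w = 5; cross terms: (-16*17 - 32*5)=-432, (32*24 - 35*17)=173, (35*5 - -16*24)=559; twice the area = |300| = 300; area = 150; answer 150
Stage 3: Y2 = 150; threaded value p + q = 151; d = 0; a(2) = 2*(11) - 1*(0) = 22; iterating: a(2)=22, a(3)=33, a(4)=44, a(5)=55, a(6)=66, a(7)=77, a(8)=88, a(9)=99, a(10)=110, a(11)=121, a(12)=132, a(13)=143, a(14)=154, a(15)=165, a(16)=176, a(17)=187; answer 187
Stage 4: Y3 = 187; m = -3; cross terms: (20*-12 - 39*-29)=891, (39*3 - 29*-12)=465, (29*-1 - -3*3)=-20, (-3*-29 - 20*-1)=107; twice the area = |1443| = 1443; area = 1443/2; boundary points = 1 + 5 + 4 + 1 = 11; strictly interior points = area - boundary/2 + 1 = 717; answer 717

717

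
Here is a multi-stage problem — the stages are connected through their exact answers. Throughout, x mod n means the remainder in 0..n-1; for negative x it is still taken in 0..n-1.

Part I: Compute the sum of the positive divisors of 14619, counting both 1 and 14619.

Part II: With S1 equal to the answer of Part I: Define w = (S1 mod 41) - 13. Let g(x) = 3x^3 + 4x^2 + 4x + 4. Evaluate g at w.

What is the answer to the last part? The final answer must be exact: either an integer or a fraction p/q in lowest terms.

Part I: 14619 = 3 * 11 * 443; sigma = (1 + 3) * (1 + 11) * (1 + 443) = 4 * 12 * 444 = 21312; answer 21312
Part II: S1 = 21312; w = 20; 3*(20)^3 + 4*(20)^2 + 4*(20)^1 + 4 = (24000) + (1600) + (80) + (4) = 25684; answer 25684

25684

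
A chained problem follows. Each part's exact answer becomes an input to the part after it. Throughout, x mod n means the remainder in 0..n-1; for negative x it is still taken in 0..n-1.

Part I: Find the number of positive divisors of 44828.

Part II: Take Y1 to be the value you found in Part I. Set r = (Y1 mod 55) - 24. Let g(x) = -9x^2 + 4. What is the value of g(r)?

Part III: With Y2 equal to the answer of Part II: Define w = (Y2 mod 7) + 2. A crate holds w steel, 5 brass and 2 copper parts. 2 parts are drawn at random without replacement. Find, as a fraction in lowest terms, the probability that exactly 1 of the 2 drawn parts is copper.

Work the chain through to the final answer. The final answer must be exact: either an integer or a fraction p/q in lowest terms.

Part I: 44828 = 2^2 * 7 * 1601; number of divisors = (2+1) * (1+1) * (1+1) = 12; answer 12
Part II: Y1 = 12; r = -12; -9*(-12)^2 + 4 = (-1296) + (4) = -1292; answer -1292
Part III: Y2 = -1292; w = 5; total draws C(12,2) = 66; favorable C(2,1)*C(10,1) = 20; P = 10/33; answer 10/33

10/33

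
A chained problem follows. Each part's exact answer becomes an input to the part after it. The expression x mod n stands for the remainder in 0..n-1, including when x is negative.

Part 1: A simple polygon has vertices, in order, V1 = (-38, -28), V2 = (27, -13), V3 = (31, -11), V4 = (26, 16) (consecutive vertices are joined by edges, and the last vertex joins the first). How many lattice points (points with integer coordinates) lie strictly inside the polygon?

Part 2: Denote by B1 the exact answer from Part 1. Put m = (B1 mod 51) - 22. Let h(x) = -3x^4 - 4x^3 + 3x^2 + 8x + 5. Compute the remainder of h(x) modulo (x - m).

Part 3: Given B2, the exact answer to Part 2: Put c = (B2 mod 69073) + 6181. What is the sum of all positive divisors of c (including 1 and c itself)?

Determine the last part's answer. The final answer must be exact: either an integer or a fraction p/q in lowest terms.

Part 1: cross terms: (-38*-13 - 27*-28)=1250, (27*-11 - 31*-13)=106, (31*16 - 26*-11)=782, (26*-28 - -38*16)=-120; twice the area = |2018| = 2018; area = 1009; boundary points = 5 + 2 + 1 + 4 = 12; strictly interior points = area - boundary/2 + 1 = 1004; answer 1004
Part 2: B1 = 1004; m = 13; remainder = value at the root: -3*(13)^4 - 4*(13)^3 + 3*(13)^2 + 8*(13)^1 + 5 = (-85683) + (-8788) + (507) + (104) + (5) = -93855; answer -93855
Part 3: B2 = -93855; c = 50472; 50472 = 2^3 * 3^2 * 701; sigma = (1 + 2 + 4 + 8) * (1 + 3 + 9) * (1 + 701) = 15 * 13 * 702 = 136890; answer 136890

136890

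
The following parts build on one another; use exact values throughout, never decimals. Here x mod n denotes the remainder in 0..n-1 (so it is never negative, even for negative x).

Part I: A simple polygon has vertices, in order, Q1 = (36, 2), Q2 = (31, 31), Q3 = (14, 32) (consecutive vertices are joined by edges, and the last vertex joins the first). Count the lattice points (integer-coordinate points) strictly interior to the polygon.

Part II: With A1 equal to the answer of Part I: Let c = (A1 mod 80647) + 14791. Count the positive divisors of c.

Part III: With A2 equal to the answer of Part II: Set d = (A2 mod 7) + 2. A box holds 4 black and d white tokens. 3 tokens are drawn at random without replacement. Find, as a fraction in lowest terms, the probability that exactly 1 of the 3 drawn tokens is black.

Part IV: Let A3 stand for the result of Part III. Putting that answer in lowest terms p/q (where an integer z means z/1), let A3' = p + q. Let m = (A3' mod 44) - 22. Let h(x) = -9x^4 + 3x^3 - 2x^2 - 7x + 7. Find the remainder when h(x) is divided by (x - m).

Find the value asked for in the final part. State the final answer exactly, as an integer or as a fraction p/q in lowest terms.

-1194048

Part I: cross terms: (36*31 - 31*2)=1054, (31*32 - 14*31)=558, (14*2 - 36*32)=-1124; twice the area = |488| = 488; area = 244; boundary points = 1 + 1 + 2 = 4; strictly interior points = area - boundary/2 + 1 = 243; answer 243
Part II: A1 = 243; c = 15034; 15034 = 2 * 7517; number of divisors = (1+1) * (1+1) = 4; answer 4
Part III: A2 = 4; d = 6; total draws C(10,3) = 120; favorable C(4,1)*C(6,2) = 60; P = 1/2; answer 1/2
Part IV: A3 = 1/2; threaded value p + q = 3; m = -19; remainder = value at the root: -9*(-19)^4 + 3*(-19)^3 - 2*(-19)^2 - 7*(-19)^1 + 7 = (-1172889) + (-20577) + (-722) + (133) + (7) = -1194048; answer -1194048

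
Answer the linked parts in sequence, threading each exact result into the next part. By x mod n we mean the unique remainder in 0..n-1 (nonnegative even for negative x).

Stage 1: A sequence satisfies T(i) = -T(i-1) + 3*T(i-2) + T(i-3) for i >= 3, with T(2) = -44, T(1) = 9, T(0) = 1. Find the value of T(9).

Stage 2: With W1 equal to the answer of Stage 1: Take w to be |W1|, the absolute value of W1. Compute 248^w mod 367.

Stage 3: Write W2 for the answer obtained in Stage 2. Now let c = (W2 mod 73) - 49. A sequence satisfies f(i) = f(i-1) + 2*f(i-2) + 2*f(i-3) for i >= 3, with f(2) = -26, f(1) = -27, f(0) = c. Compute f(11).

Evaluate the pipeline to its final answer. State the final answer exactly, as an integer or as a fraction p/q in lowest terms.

Stage 1: T(3) = -1*(-44) + 3*(9) + 1*(1) = 72; iterating: T(3)=72, T(4)=-195, T(5)=367, T(6)=-880, T(7)=1786, T(8)=-4059, T(9)=8537; answer 8537
Stage 2: W1 = 8537; w = 8537; squarings mod 367: 248^1=248, 248^2=215, 248^4=350, 248^8=289, 248^16=212, 248^32=170, 248^64=274, 248^128=208, 248^256=325, 248^512=296, 248^1024=270, 248^2048=234, 248^4096=73, 248^8192=191; 248^8537 = 248^1 * 248^8 * 248^16 * 248^64 * 248^256 * 248^8192 = 146 (mod 367); answer 146
Stage 3: W2 = 146; c = -49; f(3) = 1*(-26) + 2*(-27) + 2*(-49) = -178; iterating: f(3)=-178, f(4)=-284, f(5)=-692, f(6)=-1616, f(7)=-3568, f(8)=-8184, f(9)=-18552, f(10)=-42056, f(11)=-95528; answer -95528

-95528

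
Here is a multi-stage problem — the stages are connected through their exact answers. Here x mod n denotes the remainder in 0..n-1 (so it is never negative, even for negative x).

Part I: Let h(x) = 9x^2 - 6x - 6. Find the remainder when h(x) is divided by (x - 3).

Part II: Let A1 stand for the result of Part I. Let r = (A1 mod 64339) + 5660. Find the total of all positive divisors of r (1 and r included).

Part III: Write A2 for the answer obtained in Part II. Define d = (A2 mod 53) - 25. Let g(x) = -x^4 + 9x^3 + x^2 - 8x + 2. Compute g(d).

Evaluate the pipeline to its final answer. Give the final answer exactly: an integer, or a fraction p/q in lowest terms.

Part I: remainder = value at the root: 9*(3)^2 - 6*(3)^1 - 6 = (81) + (-18) + (-6) = 57; answer 57
Part II: A1 = 57; r = 5717; 5717 is prime, so its only divisors are 1 and 5717; sigma = 1 + 5717 = 5718; answer 5718
Part III: A2 = 5718; d = 22; -1*(22)^4 + 9*(22)^3 + 1*(22)^2 - 8*(22)^1 + 2 = (-234256) + (95832) + (484) + (-176) + (2) = -138114; answer -138114

-138114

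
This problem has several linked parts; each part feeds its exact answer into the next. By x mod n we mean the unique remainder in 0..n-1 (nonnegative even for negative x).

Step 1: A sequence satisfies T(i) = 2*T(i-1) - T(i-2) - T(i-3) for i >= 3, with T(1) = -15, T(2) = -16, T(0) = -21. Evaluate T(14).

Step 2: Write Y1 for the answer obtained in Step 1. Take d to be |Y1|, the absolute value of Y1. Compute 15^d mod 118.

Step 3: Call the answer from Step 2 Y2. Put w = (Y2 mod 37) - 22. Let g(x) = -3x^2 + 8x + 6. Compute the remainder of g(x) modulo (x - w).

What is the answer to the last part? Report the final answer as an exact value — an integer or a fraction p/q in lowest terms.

Step 1: T(3) = 2*(-16) - 1*(-15) - 1*(-21) = 4; iterating: T(3)=4, T(4)=39, T(5)=90, T(6)=137, T(7)=145, T(8)=63, T(9)=-156, T(10)=-520, T(11)=-947, T(12)=-1218, T(13)=-969, T(14)=227; answer 227
Step 2: Y1 = 227; d = 227; squarings mod 118: 15^1=15, 15^2=107, 15^4=3, 15^8=9, 15^16=81, 15^32=71, 15^64=85, 15^128=27; 15^227 = 15^1 * 15^2 * 15^32 * 15^64 * 15^128 = 21 (mod 118); answer 21
Step 3: Y2 = 21; w = -1; remainder = value at the root: -3*(-1)^2 + 8*(-1)^1 + 6 = (-3) + (-8) + (6) = -5; answer -5

-5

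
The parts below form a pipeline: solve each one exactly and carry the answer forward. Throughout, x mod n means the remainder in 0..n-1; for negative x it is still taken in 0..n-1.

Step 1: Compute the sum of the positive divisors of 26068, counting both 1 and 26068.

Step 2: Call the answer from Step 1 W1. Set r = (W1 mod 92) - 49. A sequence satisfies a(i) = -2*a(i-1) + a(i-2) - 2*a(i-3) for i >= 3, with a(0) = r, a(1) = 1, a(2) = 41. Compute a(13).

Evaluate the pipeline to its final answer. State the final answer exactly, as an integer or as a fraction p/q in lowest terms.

-1790619

Step 1: 26068 = 2^2 * 7^3 * 19; sigma = (1 + 2 + 4) * (1 + 7 + 49 + 343) * (1 + 19) = 7 * 400 * 20 = 56000; answer 56000
Step 2: W1 = 56000; r = 15; a(3) = -2*(41) + 1*(1) - 2*(15) = -111; iterating: a(3)=-111, a(4)=261, a(5)=-715, a(6)=1913, a(7)=-5063, a(8)=13469, a(9)=-35827, a(10)=95249, a(11)=-253263, a(12)=673429, a(13)=-1790619; answer -1790619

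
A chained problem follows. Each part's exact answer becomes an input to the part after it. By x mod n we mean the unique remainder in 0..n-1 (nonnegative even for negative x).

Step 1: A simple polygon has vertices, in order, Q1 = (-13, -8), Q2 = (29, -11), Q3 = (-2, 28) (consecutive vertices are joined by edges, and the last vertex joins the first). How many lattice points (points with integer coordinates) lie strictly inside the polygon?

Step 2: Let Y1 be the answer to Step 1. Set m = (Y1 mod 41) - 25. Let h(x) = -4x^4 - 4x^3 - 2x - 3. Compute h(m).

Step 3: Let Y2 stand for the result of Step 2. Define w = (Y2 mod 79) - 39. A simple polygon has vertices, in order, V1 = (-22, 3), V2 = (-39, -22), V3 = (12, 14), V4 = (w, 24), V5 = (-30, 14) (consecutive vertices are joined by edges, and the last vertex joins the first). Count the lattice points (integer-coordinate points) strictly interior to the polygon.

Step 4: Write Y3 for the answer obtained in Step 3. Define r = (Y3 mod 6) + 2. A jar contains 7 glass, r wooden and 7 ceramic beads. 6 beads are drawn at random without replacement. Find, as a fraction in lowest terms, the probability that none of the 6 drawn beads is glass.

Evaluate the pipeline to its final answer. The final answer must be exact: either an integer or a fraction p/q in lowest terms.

15/884

Step 1: cross terms: (-13*-11 - 29*-8)=375, (29*28 - -2*-11)=790, (-2*-8 - -13*28)=380; twice the area = |1545| = 1545; area = 1545/2; boundary points = 3 + 1 + 1 = 5; strictly interior points = area - boundary/2 + 1 = 771; answer 771
Step 2: Y1 = 771; m = 8; -4*(8)^4 - 4*(8)^3 - 2*(8)^1 - 3 = (-16384) + (-2048) + (-16) + (-3) = -18451; answer -18451
Step 3: Y2 = -18451; w = -4; cross terms: (-22*-22 - -39*3)=601, (-39*14 - 12*-22)=-282, (12*24 - -4*14)=344, (-4*14 - -30*24)=664, (-30*3 - -22*14)=218; twice the area = |1545| = 1545; area = 1545/2; boundary points = 1 + 3 + 2 + 2 + 1 = 9; strictly interior points = area - boundary/2 + 1 = 769; answer 769
Step 4: Y3 = 769; r = 3; total draws C(17,6) = 12376; favorable C(10,6) = 210; P = 15/884; answer 15/884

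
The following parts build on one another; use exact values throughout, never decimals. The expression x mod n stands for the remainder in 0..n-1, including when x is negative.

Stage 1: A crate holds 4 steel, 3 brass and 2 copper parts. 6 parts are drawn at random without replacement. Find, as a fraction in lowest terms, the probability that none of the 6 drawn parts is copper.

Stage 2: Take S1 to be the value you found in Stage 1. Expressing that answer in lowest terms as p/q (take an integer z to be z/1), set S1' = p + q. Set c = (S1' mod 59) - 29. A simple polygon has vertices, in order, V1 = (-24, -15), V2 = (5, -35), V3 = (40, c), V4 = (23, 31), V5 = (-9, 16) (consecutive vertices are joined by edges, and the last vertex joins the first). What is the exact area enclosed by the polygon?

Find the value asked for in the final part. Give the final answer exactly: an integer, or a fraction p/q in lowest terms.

Stage 1: total draws C(9,6) = 84; favorable C(7,6) = 7; P = 1/12; answer 1/12
Stage 2: S1 = 1/12; threaded value p + q = 13; c = -16; cross terms: (-24*-35 - 5*-15)=915, (5*-16 - 40*-35)=1320, (40*31 - 23*-16)=1608, (23*16 - -9*31)=647, (-9*-15 - -24*16)=519; twice the area = |5009| = 5009; area = 5009/2; answer 5009/2

5009/2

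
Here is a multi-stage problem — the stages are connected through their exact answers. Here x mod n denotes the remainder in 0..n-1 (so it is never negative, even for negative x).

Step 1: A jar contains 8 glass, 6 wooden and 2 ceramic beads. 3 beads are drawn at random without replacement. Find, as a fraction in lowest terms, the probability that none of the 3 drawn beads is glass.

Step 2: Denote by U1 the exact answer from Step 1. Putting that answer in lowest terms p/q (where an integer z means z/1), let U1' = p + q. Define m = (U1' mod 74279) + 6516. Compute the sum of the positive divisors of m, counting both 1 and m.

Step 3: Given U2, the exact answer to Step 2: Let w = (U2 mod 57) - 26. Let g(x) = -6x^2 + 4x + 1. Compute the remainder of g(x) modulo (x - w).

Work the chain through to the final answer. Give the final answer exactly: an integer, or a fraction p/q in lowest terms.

Step 1: total draws C(16,3) = 560; favorable C(8,3) = 56; P = 1/10; answer 1/10
Step 2: U1 = 1/10; threaded value p + q = 11; m = 6527; 6527 = 61 * 107; sigma = (1 + 61) * (1 + 107) = 62 * 108 = 6696; answer 6696
Step 3: U2 = 6696; w = 1; remainder = value at the root: -6*(1)^2 + 4*(1)^1 + 1 = (-6) + (4) + (1) = -1; answer -1

-1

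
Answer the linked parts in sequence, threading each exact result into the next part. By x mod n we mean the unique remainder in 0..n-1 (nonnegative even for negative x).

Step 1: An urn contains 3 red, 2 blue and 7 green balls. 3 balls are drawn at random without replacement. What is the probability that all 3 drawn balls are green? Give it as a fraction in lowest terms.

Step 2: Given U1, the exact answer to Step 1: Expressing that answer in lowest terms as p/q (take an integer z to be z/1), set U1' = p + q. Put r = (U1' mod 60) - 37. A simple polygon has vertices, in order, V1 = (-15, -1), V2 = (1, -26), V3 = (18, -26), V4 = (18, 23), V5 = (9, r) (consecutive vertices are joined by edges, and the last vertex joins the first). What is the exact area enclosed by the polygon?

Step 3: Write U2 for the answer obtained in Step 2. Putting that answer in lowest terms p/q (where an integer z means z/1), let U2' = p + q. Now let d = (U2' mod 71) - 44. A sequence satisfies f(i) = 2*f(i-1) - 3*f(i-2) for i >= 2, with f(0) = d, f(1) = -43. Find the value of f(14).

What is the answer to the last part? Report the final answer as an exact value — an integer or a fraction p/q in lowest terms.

Step 1: total draws C(12,3) = 220; favorable C(7,3) = 35; P = 7/44; answer 7/44
Step 2: U1 = 7/44; threaded value p + q = 51; r = 14; cross terms: (-15*-26 - 1*-1)=391, (1*-26 - 18*-26)=442, (18*23 - 18*-26)=882, (18*14 - 9*23)=45, (9*-1 - -15*14)=201; twice the area = |1961| = 1961; area = 1961/2; answer 1961/2
Step 3: U2 = 1961/2; threaded value p + q = 1963; d = 2; f(2) = 2*(-43) - 3*(2) = -92; iterating: f(2)=-92, f(3)=-55, f(4)=166, f(5)=497, f(6)=496, f(7)=-499, f(8)=-2486, f(9)=-3475, f(10)=508, f(11)=11441, f(12)=21358, f(13)=8393, f(14)=-47288; answer -47288

-47288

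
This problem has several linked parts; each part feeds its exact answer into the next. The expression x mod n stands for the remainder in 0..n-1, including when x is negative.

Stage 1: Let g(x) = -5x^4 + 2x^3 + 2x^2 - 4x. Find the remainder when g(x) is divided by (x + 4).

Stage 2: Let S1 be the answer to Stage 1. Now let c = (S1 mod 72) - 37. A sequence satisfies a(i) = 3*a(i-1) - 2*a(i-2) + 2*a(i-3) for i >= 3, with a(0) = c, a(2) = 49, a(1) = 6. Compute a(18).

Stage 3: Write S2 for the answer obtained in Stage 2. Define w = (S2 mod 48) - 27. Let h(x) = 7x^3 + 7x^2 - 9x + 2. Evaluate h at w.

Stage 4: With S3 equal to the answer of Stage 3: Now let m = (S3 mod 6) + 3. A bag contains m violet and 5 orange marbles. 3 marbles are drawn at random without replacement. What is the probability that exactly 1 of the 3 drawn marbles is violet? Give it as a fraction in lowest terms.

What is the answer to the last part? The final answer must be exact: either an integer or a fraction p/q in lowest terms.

Stage 1: remainder = value at the root: -5*(-4)^4 + 2*(-4)^3 + 2*(-4)^2 - 4*(-4)^1 = (-1280) + (-128) + (32) + (16) = -1360; answer -1360
Stage 2: S1 = -1360; c = -29; a(3) = 3*(49) - 2*(6) + 2*(-29) = 77; iterating: a(3)=77, a(4)=145, a(5)=379, a(6)=1001, a(7)=2535, a(8)=6361, a(9)=16015, a(10)=40393, a(11)=101871, a(12)=256857, a(13)=647615, a(14)=1632873, a(15)=4117103, a(16)=10380793, a(17)=26173919, a(18)=65994377; answer 65994377
Stage 3: S2 = 65994377; w = 14; 7*(14)^3 + 7*(14)^2 - 9*(14)^1 + 2 = (19208) + (1372) + (-126) + (2) = 20456; answer 20456
Stage 4: S3 = 20456; m = 5; total draws C(10,3) = 120; favorable C(5,1)*C(5,2) = 50; P = 5/12; answer 5/12

5/12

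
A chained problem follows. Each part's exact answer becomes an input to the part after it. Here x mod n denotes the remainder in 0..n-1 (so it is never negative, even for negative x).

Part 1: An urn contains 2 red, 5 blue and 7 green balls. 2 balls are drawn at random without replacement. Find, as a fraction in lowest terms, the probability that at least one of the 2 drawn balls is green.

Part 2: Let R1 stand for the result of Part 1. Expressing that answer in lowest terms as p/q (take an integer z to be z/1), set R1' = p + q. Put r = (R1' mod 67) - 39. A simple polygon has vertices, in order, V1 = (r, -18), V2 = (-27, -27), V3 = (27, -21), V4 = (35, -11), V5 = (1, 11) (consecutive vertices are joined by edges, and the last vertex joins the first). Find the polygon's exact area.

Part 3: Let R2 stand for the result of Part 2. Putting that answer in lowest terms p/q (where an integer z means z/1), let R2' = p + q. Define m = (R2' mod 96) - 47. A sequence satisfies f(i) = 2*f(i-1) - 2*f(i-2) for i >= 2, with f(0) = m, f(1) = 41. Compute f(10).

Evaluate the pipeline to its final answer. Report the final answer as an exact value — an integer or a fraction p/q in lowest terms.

Part 1: total draws C(14,2) = 91; complement C(7,2) = 21; favorable 91 - 21 = 70; P = 10/13; answer 10/13
Part 2: R1 = 10/13; threaded value p + q = 23; r = -16; cross terms: (-16*-27 - -27*-18)=-54, (-27*-21 - 27*-27)=1296, (27*-11 - 35*-21)=438, (35*11 - 1*-11)=396, (1*-18 - -16*11)=158; twice the area = |2234| = 2234; area = 1117; answer 1117
Part 3: R2 = 1117; threaded value p + q = 1118; m = 15; f(2) = 2*(41) - 2*(15) = 52; iterating: f(2)=52, f(3)=22, f(4)=-60, f(5)=-164, f(6)=-208, f(7)=-88, f(8)=240, f(9)=656, f(10)=832; answer 832

832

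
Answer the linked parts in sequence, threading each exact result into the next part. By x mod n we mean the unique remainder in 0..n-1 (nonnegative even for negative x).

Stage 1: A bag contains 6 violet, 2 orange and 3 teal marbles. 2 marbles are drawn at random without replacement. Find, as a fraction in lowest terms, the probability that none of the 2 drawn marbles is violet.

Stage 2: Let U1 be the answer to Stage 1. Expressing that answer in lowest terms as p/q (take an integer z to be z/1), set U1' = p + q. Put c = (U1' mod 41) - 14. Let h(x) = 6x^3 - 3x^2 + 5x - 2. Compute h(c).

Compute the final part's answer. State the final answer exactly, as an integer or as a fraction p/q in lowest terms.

-16

Stage 1: total draws C(11,2) = 55; favorable C(5,2) = 10; P = 2/11; answer 2/11
Stage 2: U1 = 2/11; threaded value p + q = 13; c = -1; 6*(-1)^3 - 3*(-1)^2 + 5*(-1)^1 - 2 = (-6) + (-3) + (-5) + (-2) = -16; answer -16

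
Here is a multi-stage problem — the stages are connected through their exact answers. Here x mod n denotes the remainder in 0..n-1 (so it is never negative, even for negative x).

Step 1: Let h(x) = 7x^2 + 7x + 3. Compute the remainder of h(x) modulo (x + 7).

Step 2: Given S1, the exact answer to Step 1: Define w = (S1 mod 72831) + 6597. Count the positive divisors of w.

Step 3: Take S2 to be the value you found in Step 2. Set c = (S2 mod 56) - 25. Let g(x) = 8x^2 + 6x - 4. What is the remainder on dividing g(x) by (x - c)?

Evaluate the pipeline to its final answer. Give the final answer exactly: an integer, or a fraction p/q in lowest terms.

Step 1: remainder = value at the root: 7*(-7)^2 + 7*(-7)^1 + 3 = (343) + (-49) + (3) = 297; answer 297
Step 2: S1 = 297; w = 6894; 6894 = 2 * 3^2 * 383; number of divisors = (1+1) * (2+1) * (1+1) = 12; answer 12
Step 3: S2 = 12; c = -13; remainder = value at the root: 8*(-13)^2 + 6*(-13)^1 - 4 = (1352) + (-78) + (-4) = 1270; answer 1270

1270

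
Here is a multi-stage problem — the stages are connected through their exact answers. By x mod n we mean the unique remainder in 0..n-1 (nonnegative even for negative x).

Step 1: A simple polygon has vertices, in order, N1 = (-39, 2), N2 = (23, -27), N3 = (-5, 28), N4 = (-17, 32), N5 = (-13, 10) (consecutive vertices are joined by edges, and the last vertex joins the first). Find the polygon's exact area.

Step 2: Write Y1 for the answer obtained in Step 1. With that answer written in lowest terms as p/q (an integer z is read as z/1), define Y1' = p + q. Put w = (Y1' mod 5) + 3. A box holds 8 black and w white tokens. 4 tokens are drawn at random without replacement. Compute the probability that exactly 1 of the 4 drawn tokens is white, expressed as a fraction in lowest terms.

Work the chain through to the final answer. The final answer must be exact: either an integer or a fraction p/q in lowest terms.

Step 1: cross terms: (-39*-27 - 23*2)=1007, (23*28 - -5*-27)=509, (-5*32 - -17*28)=316, (-17*10 - -13*32)=246, (-13*2 - -39*10)=364; twice the area = |2442| = 2442; area = 1221; answer 1221
Step 2: Y1 = 1221; threaded value p + q = 1222; w = 5; total draws C(13,4) = 715; favorable C(5,1)*C(8,3) = 280; P = 56/143; answer 56/143

56/143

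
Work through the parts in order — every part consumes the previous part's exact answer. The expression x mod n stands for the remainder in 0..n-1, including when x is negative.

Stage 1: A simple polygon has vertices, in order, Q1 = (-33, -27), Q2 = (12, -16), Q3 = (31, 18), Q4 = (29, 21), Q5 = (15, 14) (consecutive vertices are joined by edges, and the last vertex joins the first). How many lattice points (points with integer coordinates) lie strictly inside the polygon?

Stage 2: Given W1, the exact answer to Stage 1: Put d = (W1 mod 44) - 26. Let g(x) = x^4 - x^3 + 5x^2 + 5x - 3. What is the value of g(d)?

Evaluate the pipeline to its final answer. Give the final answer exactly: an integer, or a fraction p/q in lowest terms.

Stage 1: cross terms: (-33*-16 - 12*-27)=852, (12*18 - 31*-16)=712, (31*21 - 29*18)=129, (29*14 - 15*21)=91, (15*-27 - -33*14)=57; twice the area = |1841| = 1841; area = 1841/2; boundary points = 1 + 1 + 1 + 7 + 1 = 11; strictly interior points = area - boundary/2 + 1 = 916; answer 916
Stage 2: W1 = 916; d = 10; 1*(10)^4 - 1*(10)^3 + 5*(10)^2 + 5*(10)^1 - 3 = (10000) + (-1000) + (500) + (50) + (-3) = 9547; answer 9547

9547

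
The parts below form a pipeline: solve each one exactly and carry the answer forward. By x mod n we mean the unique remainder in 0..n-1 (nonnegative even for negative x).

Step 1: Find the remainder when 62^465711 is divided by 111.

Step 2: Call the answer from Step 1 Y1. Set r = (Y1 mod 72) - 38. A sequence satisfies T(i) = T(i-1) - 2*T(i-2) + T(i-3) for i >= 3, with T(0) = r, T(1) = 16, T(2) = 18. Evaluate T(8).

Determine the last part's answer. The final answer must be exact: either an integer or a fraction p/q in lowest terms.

-148

Step 1: squarings mod 111: 62^1=62, 62^2=70, 62^4=16, 62^8=34, 62^16=46, 62^32=7, 62^64=49, 62^128=70, 62^256=16, 62^512=34, 62^1024=46, 62^2048=7, 62^4096=49, 62^8192=70, 62^16384=16, 62^32768=34, 62^65536=46, 62^131072=7, 62^262144=49; 62^465711 = 62^1 * 62^2 * 62^4 * 62^8 * 62^32 * 62^256 * 62^512 * 62^2048 * 62^4096 * 62^65536 * 62^131072 * 62^262144 = 101 (mod 111); answer 101
Step 2: Y1 = 101; r = -9; T(3) = 1*(18) - 2*(16) + 1*(-9) = -23; iterating: T(3)=-23, T(4)=-43, T(5)=21, T(6)=84, T(7)=-1, T(8)=-148; answer -148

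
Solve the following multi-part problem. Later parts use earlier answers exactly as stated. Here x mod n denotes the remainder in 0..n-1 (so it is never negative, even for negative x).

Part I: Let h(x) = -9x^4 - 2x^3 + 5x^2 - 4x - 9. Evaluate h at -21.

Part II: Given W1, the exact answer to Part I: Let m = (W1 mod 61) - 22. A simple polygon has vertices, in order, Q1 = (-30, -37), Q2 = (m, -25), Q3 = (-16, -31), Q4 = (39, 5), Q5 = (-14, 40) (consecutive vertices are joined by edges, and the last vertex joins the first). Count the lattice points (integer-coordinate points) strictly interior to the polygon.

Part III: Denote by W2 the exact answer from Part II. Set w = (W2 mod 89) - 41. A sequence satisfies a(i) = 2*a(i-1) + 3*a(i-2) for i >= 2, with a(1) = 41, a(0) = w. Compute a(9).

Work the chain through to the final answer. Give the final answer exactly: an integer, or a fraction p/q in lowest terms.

231281

Part I: -9*(-21)^4 - 2*(-21)^3 + 5*(-21)^2 - 4*(-21)^1 - 9 = (-1750329) + (18522) + (2205) + (84) + (-9) = -1729527; answer -1729527
Part II: W1 = -1729527; m = -16; cross terms: (-30*-25 - -16*-37)=158, (-16*-31 - -16*-25)=96, (-16*5 - 39*-31)=1129, (39*40 - -14*5)=1630, (-14*-37 - -30*40)=1718; twice the area = |4731| = 4731; area = 4731/2; boundary points = 2 + 6 + 1 + 1 + 1 = 11; strictly interior points = area - boundary/2 + 1 = 2361; answer 2361
Part III: W2 = 2361; w = 6; a(2) = 2*(41) + 3*(6) = 100; iterating: a(2)=100, a(3)=323, a(4)=946, a(5)=2861, a(6)=8560, a(7)=25703, a(8)=77086, a(9)=231281; answer 231281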